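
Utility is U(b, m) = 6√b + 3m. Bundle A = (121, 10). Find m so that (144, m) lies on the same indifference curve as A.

m = 8

U(121, 10) = 96.
Set U(144, m) = 96 and solve.
With b = 144: √144 = 12, so 3m = 96 − 6·12 = 24 and m = 8.
Check: U(144, 8) = 96.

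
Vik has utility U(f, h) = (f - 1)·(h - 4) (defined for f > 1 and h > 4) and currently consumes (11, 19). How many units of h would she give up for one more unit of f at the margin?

MU_f = (h−4), MU_h = (f−1).
MRS = (h−4)/(f−1).
At (11, 19): MRS = 1.5.
The indifference curve has slope −1.5 at this bundle.

MRS = 1.5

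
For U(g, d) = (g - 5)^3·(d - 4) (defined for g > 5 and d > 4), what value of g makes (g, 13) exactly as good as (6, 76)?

g = 7

U(6, 76) = 72.
Set U(g, 13) = 72 and solve.
With d = 13: (13 − 4) = 9, so (g − 5)^3 = 72/9 = 8.
Taking the cube root (with g > 5): g − 5 = 2, so g = 7.
Check: U(7, 13) = 72.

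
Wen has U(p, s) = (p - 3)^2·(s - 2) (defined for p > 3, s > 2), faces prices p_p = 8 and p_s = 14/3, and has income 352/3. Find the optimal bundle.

p* = 10, s* = 8

MU_p = 2·(p−3)·(s−2), MU_s = (p−3)^2.
MRS = (2/1)·(s−2)/(p−3).
Tangency: set MRS = p_p/p_s = 8/(14/3) = 12/7.
So (2/1)·(s − 2)/(p − 3) = 12/7, i.e. (s − 2) = (6/7)·(p − 3).
Rewrite the budget in excess-of-subsistence terms: 8·(p − 3) + (14/3)·(s − 2) = 352/3 − 8·3 − (14/3)·2 = 84.
Substituting, 12·(p − 3) = 84, so p − 3 = 7 and p* = 10.
Then s − 2 = (6/7)·7 = 6, so s* = 8.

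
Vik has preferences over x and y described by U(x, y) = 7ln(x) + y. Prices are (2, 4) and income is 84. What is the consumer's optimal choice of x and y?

MU_x = 7/x, MU_y = 1.
MRS = 7/x ÷ 1.
Tangency: set MRS = p_x/p_y = 2/4 = 0.5.
MRS depends only on x: 7/x = 0.5 ⇒ x* = 7/0.5 = 14.
From the budget, 4·y = 84 − 2·14 = 56, so y* = 14.

x* = 14, y* = 14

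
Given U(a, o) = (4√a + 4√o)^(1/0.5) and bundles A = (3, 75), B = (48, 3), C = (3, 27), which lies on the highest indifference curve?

Bundle A

Evaluate utility at each bundle:
U(A) = 1728.000.
U(B) = 1200.000.
U(C) = 768.000.
Highest utility is A, so A ≻ B ≻ C.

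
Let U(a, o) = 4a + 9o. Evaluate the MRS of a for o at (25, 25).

MRS = 4/9

MU_a = 4, MU_o = 9, so MRS = 4/9 at every bundle.
At (25, 25): MRS = 4/9.
So at (25, 25) the consumer would give up 4/9 units of o for one more unit of a.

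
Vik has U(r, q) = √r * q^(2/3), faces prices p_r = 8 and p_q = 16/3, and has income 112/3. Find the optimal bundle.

r* = 2, q* = 4

MU_r = 0.5·r^(-0.5)·q^(2/3) and MU_q = 2/3·√r·q^(-1/3).
MRS = MU_r/MU_q = (0.75)·q/r.
Tangency: set MRS = p_r/p_q = 8/(16/3) = 1.5.
So (0.75)·q/r = 1.5, i.e. q = 2·r.
Substitute into the budget 8·r + (16/3)·q = 112/3: (56/3)·r = 112/3, so r* = 2.
Then q* = 2·2 = 4.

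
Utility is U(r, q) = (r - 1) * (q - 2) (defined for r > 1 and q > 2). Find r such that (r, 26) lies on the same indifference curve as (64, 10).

U(64, 10) = 504.
Set U(r, 26) = 504 and solve.
With q = 26: (26 − 2) = 24, so (r − 1) = 504/24 = 21.
So r = 1 + 21 = 22.
Check: U(22, 26) = 504.

r = 22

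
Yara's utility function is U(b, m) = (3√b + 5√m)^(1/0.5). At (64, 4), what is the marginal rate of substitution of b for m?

For CES with ρ = 0.5, MRS = (3/5)·√(m/b).
At (64, 4): MRS = 0.15.
That is, one extra unit of b is worth 0.15 units of m at the margin.

MRS = 0.15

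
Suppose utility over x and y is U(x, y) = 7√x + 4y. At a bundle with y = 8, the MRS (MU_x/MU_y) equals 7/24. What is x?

x = 9

MU_x = 7/(2√x), MU_y = 4.
MRS = 7/(2√x) ÷ 4.
MRS depends only on x: 0.875/√x = 7/24 ⇒ √x = 0.875/(7/24) = 3 ⇒ x = 9.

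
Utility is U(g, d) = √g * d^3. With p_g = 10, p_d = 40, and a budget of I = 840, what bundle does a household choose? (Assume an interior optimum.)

g* = 12, d* = 18

MU_g = 0.5·g^(-0.5)·d^3 and MU_d = 3·√g·d^2.
MRS = MU_g/MU_d = (1/6)·d/g.
Tangency: set MRS = p_g/p_d = 10/40 = 0.25.
So (1/6)·d/g = 0.25, i.e. d = 1.5·g.
Substitute into the budget 10·g + 40·d = 840: 70·g = 840, so g* = 12.
Then d* = 1.5·12 = 18.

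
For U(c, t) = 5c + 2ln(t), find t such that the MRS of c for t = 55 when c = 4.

MU_c = 5, MU_t = 2/t.
MRS = 5 ÷ (2/t).
MRS depends only on t: 2.5·t = 55 ⇒ t = 55/2.5 = 22.

t = 22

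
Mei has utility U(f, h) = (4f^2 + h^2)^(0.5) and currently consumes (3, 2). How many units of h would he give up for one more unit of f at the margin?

For CES with ρ = 2, MRS = (4/1)·(h/f)^(-1).
At (3, 2): MRS = 6.
That is, one extra unit of f is worth 6 units of h at the margin.

MRS = 6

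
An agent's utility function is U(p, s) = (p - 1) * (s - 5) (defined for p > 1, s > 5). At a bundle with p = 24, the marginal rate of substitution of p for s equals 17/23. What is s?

MU_p = (s−5), MU_s = (p−1).
MRS = (s−5)/(p−1).
Substitute p = 24: MRS = (s − 5)/23. Setting this equal to 17/23 gives s − 5 = (17/23)·23 = 17, so s = 22.

s = 22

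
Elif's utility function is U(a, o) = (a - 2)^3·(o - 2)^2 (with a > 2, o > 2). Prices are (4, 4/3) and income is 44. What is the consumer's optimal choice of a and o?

MU_a = 3·(a−2)^2·(o−2)^2, MU_o = 2·(a−2)^3·(o−2).
MRS = (3/2)·(o−2)/(a−2).
Tangency: set MRS = p_a/p_o = 4/(4/3) = 3.
So (3/2)·(o − 2)/(a − 2) = 3, i.e. (o − 2) = 2·(a − 2).
Rewrite the budget in excess-of-subsistence terms: 4·(a − 2) + (4/3)·(o − 2) = 44 − 4·2 − (4/3)·2 = 100/3.
Substituting, (20/3)·(a − 2) = 100/3, so a − 2 = 5 and a* = 7.
Then o − 2 = 2·5 = 10, so o* = 12.

a* = 7, o* = 12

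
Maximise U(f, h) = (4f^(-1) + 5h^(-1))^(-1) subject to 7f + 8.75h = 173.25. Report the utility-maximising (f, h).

f* = 11, h* = 11

For CES with ρ = -1, MRS = (4/5)·(h/f)^2.
Tangency: set MRS = p_f/p_h = 7/8.75 = 0.8.
So (h/f)^2 = 1; taking the square root, h/f = 1, i.e. h = f.
Substitute into the budget 7·f + 8.75·h = 173.25: 15.75·f = 173.25, so f* = 11 and h* = 11.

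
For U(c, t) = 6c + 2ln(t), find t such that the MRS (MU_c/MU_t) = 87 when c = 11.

t = 29

MU_c = 6, MU_t = 2/t.
MRS = 6 ÷ (2/t).
MRS depends only on t: 3·t = 87 ⇒ t = 87/3 = 29.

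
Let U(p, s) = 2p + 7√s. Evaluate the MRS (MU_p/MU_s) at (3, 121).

MRS = 44/7

MU_p = 2, MU_s = 7/(2√s).
MRS = 2 ÷ (7/(2√s)).
At (3, 121): MRS = 44/7.
That is, one extra unit of p is worth 44/7 units of s at the margin.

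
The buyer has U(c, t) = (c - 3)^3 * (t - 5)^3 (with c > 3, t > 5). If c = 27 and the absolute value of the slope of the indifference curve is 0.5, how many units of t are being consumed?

MU_c = 3·(c−3)^2·(t−5)^3, MU_t = 3·(c−3)^3·(t−5)^2.
MRS = (t−5)/(c−3).
Substitute c = 27: MRS = (t − 5)/24. Setting this equal to 0.5 gives t − 5 = 0.5·24 = 12, so t = 17.

t = 17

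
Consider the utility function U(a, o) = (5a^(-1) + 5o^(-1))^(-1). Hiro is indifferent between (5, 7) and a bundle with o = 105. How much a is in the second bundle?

a = 3

U depends on (a, o) only through S = 5a^(-1) + 5o^(-1), so equal utility means equal S. At (5, 7): S = 12/7.
With o = 105: 5·105^(-1) = 1/21, so 5a^(-1) = 12/7 − 1/21 = 5/3, i.e. a^(-1) = 1/3.
Hence a = 1/(1/3) = 3.
Check: U(3, 105) = 0.5833.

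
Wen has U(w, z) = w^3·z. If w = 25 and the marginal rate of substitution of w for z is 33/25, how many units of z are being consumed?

z = 11

MU_w = 3·w^2·z and MU_z = w^3.
MRS = MU_w/MU_z = (3/1)·z/w.
Substitute w = 25: MRS = z/(25/3). Setting z/(25/3) = 33/25 gives z = (33/25)·(25/3) = 11.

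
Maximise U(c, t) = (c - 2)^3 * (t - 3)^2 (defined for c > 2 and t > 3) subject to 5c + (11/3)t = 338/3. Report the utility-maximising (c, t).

c* = 13, t* = 13

MU_c = 3·(c−2)^2·(t−3)^2, MU_t = 2·(c−2)^3·(t−3).
MRS = (3/2)·(t−3)/(c−2).
Tangency: set MRS = p_c/p_t = 5/(11/3) = 15/11.
So (3/2)·(t − 3)/(c − 2) = 15/11, i.e. (t − 3) = (10/11)·(c − 2).
Rewrite the budget in excess-of-subsistence terms: 5·(c − 2) + (11/3)·(t − 3) = 338/3 − 5·2 − (11/3)·3 = 275/3.
Substituting, (25/3)·(c − 2) = 275/3, so c − 2 = 11 and c* = 13.
Then t − 3 = (10/11)·11 = 10, so t* = 13.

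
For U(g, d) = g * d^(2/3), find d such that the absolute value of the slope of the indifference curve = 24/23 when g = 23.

d = 16

MU_g = d^(2/3) and MU_d = 2/3·g·d^(-1/3).
MRS = MU_g/MU_d = (1.5)·d/g.
Substitute g = 23: MRS = d/(46/3). Setting d/(46/3) = 24/23 gives d = (24/23)·(46/3) = 16.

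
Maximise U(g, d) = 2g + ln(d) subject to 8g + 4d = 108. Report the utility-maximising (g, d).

g* = 13, d* = 1

MU_g = 2, MU_d = 1/d.
MRS = 2 ÷ (1/d).
Tangency: set MRS = p_g/p_d = 8/4 = 2.
MRS depends only on d: 2·d = 2 ⇒ d* = 2/2 = 1.
From the budget, 8·g = 108 − 4·1 = 104, so g* = 13.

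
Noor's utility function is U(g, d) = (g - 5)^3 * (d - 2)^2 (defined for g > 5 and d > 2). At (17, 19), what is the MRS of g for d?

MRS = 2.125

MU_g = 3·(g−5)^2·(d−2)^2, MU_d = 2·(g−5)^3·(d−2).
MRS = (3/2)·(d−2)/(g−5).
At (17, 19): MRS = 2.125.
So at (17, 19) the consumer would give up 2.125 units of d for one more unit of g.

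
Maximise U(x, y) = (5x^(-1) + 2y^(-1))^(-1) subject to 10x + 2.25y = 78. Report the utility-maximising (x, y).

For CES with ρ = -1, MRS = (5/2)·(y/x)^2.
Tangency: set MRS = p_x/p_y = 10/2.25 = 40/9.
So (y/x)^2 = 16/9; taking the square root, y/x = 4/3, i.e. y = (4/3)·x.
Substitute into the budget 10·x + 2.25·y = 78: 13·x = 78, so x* = 6 and y* = (4/3)·6 = 8.

x* = 6, y* = 8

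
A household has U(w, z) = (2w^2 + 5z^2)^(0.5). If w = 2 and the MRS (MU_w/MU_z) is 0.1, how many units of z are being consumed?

For CES with ρ = 2, MRS = (2/5)·(z/w)^(-1).
Setting (2/5)·(z/2)^(-1) = 0.1 gives (z/2)^(-1) = 0.25, so z/2 = 4 and z = 8.

z = 8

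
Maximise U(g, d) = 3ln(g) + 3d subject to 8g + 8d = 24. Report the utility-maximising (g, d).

MU_g = 3/g, MU_d = 3.
MRS = 3/g ÷ 3.
Tangency: set MRS = p_g/p_d = 8/8 = 1.
MRS depends only on g: 1/g = 1 ⇒ g* = 1/1 = 1.
From the budget, 8·d = 24 − 8·1 = 16, so d* = 2.

g* = 1, d* = 2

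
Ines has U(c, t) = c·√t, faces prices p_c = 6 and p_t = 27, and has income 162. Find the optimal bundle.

c* = 18, t* = 2

MU_c = √t and MU_t = 0.5·c·t^(-0.5).
MRS = MU_c/MU_t = (2)·t/c.
Tangency: set MRS = p_c/p_t = 6/27 = 2/9.
So (2)·t/c = 2/9, i.e. t = (1/9)·c.
Substitute into the budget 6·c + 27·t = 162: 9·c = 162, so c* = 18.
Then t* = (1/9)·18 = 2.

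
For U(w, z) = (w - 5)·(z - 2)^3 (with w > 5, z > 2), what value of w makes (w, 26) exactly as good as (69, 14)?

U(69, 14) = 110592.
Set U(w, 26) = 110592 and solve.
With z = 26: (26 − 2)^3 = 13824, so (w − 5) = 110592/13824 = 8.
So w = 5 + 8 = 13.
Check: U(13, 26) = 110592.

w = 13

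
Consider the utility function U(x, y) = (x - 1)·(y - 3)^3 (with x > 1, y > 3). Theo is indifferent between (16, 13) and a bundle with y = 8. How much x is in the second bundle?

U(16, 13) = 15000.
Set U(x, 8) = 15000 and solve.
With y = 8: (8 − 3)^3 = 125, so (x − 1) = 15000/125 = 120.
So x = 1 + 120 = 121.
Check: U(121, 8) = 15000.

x = 121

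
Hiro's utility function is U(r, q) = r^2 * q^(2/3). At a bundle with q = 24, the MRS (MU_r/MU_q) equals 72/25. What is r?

MU_r = 2·r·q^(2/3) and MU_q = 2/3·r^2·q^(-1/3).
MRS = MU_r/MU_q = (3)·q/r.
Substitute q = 24: MRS = 72/r. Setting 72/r = 72/25 gives r = 72/(72/25) = 25.

r = 25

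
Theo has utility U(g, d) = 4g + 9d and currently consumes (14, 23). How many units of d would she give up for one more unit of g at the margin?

MU_g = 4, MU_d = 9, so MRS = 4/9 at every bundle.
At (14, 23): MRS = 4/9.
The indifference curve has slope −4/9 at this bundle.

MRS = 4/9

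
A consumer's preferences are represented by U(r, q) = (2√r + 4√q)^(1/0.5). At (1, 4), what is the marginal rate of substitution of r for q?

MRS = 1

For CES with ρ = 0.5, MRS = (2/4)·√(q/r).
At (1, 4): MRS = 1.
The indifference curve has slope −1 at this bundle.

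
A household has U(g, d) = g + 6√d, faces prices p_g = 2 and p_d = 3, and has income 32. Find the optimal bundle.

MU_g = 1, MU_d = 6/(2√d).
MRS = 1 ÷ (6/(2√d)).
Tangency: set MRS = p_g/p_d = 2/3.
MRS depends only on d: (1/3)·√d = 2/3 ⇒ √d = (2/3)/(1/3) = 2 ⇒ d* = 4.
From the budget, 2·g = 32 − 3·4 = 20, so g* = 10.

g* = 10, d* = 4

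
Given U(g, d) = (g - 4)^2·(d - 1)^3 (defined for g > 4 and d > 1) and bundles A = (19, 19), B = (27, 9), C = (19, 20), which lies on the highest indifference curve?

Evaluate utility at each bundle:
U(A) = 1312200.
U(B) = 270848.
U(C) = 1543275.
Highest utility is C, so C ≻ A ≻ B.

Bundle C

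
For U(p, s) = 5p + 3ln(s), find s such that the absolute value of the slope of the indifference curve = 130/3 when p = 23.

MU_p = 5, MU_s = 3/s.
MRS = 5 ÷ (3/s).
MRS depends only on s: (5/3)·s = 130/3 ⇒ s = (130/3)/(5/3) = 26.

s = 26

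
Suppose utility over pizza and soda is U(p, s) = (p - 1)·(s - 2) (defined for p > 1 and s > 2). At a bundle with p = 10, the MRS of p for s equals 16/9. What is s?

MU_p = (s−2), MU_s = (p−1).
MRS = (s−2)/(p−1).
Substitute p = 10: MRS = (s − 2)/9. Setting this equal to 16/9 gives s − 2 = (16/9)·9 = 16, so s = 18.

s = 18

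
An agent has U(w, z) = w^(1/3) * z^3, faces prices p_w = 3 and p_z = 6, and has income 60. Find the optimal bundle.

MU_w = 1/3·w^(-2/3)·z^3 and MU_z = 3·w^(1/3)·z^2.
MRS = MU_w/MU_z = (1/9)·z/w.
Tangency: set MRS = p_w/p_z = 3/6 = 0.5.
So (1/9)·z/w = 0.5, i.e. z = 4.5·w.
Substitute into the budget 3·w + 6·z = 60: 30·w = 60, so w* = 2.
Then z* = 4.5·2 = 9.

w* = 2, z* = 9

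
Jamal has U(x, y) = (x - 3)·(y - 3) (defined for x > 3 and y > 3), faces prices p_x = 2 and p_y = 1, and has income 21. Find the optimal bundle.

x* = 6, y* = 9

MU_x = (y−3), MU_y = (x−3).
MRS = (y−3)/(x−3).
Tangency: set MRS = p_x/p_y = 2/1 = 2.
So (y − 3)/(x − 3) = 2, i.e. (y − 3) = 2·(x − 3).
Rewrite the budget in excess-of-subsistence terms: 2·(x − 3) + 1·(y − 3) = 21 − 2·3 − 1·3 = 12.
Substituting, 4·(x − 3) = 12, so x − 3 = 3 and x* = 6.
Then y − 3 = 2·3 = 6, so y* = 9.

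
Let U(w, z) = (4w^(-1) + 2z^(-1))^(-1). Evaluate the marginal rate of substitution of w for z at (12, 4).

For CES with ρ = -1, MRS = (4/2)·(z/w)^2.
At (12, 4): MRS = 2/9.
That is, one extra unit of w is worth 2/9 units of z at the margin.

MRS = 2/9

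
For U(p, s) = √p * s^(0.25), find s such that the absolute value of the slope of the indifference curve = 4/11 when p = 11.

MU_p = 0.5·p^(-0.5)·s^(0.25) and MU_s = 0.25·√p·s^(-0.75).
MRS = MU_p/MU_s = (2)·s/p.
Substitute p = 11: MRS = s/5.5. Setting s/5.5 = 4/11 gives s = (4/11)·5.5 = 2.

s = 2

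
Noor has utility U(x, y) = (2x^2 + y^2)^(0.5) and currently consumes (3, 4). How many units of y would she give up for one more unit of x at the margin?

For CES with ρ = 2, MRS = (2/1)·(y/x)^(-1).
At (3, 4): MRS = 1.5.
So at (3, 4) the consumer would give up 1.5 units of y for one more unit of x.

MRS = 1.5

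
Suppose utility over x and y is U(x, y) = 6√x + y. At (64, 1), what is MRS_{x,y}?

MRS = 0.375

MU_x = 6/(2√x), MU_y = 1.
MRS = 6/(2√x) ÷ 1.
At (64, 1): MRS = 0.375.
That is, one extra unit of x is worth 0.375 units of y at the margin.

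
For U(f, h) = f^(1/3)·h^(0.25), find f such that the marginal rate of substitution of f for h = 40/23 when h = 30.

MU_f = 1/3·f^(-2/3)·h^(0.25) and MU_h = 0.25·f^(1/3)·h^(-0.75).
MRS = MU_f/MU_h = (4/3)·h/f.
Substitute h = 30: MRS = 40/f. Setting 40/f = 40/23 gives f = 40/(40/23) = 23.

f = 23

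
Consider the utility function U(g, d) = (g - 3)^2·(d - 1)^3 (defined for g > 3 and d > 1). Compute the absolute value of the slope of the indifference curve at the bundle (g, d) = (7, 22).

MRS = 3.5

MU_g = 2·(g−3)·(d−1)^3, MU_d = 3·(g−3)^2·(d−1)^2.
MRS = (2/3)·(d−1)/(g−3).
At (7, 22): MRS = 3.5.
That is, one extra unit of g is worth 3.5 units of d at the margin.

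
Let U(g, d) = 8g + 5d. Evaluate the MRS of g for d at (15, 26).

MRS = 1.6

MU_g = 8, MU_d = 5, so MRS = 8/5 = 1.6 at every bundle.
At (15, 26): MRS = 1.6.
So at (15, 26) the consumer would give up 1.6 units of d for one more unit of g.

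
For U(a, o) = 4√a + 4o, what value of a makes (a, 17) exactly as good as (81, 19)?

U(81, 19) = 112.
Set U(a, 17) = 112 and solve.
With o = 17: 4√a = 112 − 4·17 = 44, so √a = 11 and a = 121.
Check: U(121, 17) = 112.

a = 121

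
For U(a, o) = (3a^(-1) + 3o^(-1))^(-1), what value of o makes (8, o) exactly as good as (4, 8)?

o = 4

U depends on (a, o) only through S = 3a^(-1) + 3o^(-1), so equal utility means equal S. At (4, 8): S = 1.125.
With a = 8: 3·8^(-1) = 0.375, so 3o^(-1) = 1.125 − 0.375 = 0.75, i.e. o^(-1) = 0.25.
Hence o = 1/0.25 = 4.
Check: U(8, 4) = 0.8889.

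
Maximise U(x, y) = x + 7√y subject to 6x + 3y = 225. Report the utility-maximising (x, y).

MU_x = 1, MU_y = 7/(2√y).
MRS = 1 ÷ (7/(2√y)).
Tangency: set MRS = p_x/p_y = 6/3 = 2.
MRS depends only on y: (2/7)·√y = 2 ⇒ √y = 2/(2/7) = 7 ⇒ y* = 49.
From the budget, 6·x = 225 − 3·49 = 78, so x* = 13.

x* = 13, y* = 49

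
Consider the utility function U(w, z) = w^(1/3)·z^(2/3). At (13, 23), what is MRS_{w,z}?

MRS = 23/26

MU_w = 1/3·w^(-2/3)·z^(2/3) and MU_z = 2/3·w^(1/3)·z^(-1/3).
MRS = MU_w/MU_z = (0.5)·z/w.
At (13, 23): MRS = 23/26.
So at (13, 23) the consumer would give up 23/26 units of z for one more unit of w.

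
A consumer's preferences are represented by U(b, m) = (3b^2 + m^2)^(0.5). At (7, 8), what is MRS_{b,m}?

MRS = 2.625

For CES with ρ = 2, MRS = (3/1)·(m/b)^(-1).
At (7, 8): MRS = 2.625.
That is, one extra unit of b is worth 2.625 units of m at the margin.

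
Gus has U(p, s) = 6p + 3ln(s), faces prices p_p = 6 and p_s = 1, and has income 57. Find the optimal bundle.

MU_p = 6, MU_s = 3/s.
MRS = 6 ÷ (3/s).
Tangency: set MRS = p_p/p_s = 6/1 = 6.
MRS depends only on s: 2·s = 6 ⇒ s* = 6/2 = 3.
From the budget, 6·p = 57 − 1·3 = 54, so p* = 9.

p* = 9, s* = 3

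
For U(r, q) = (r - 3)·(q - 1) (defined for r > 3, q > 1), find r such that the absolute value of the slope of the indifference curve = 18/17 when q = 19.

r = 20

MU_r = (q−1), MU_q = (r−3).
MRS = (q−1)/(r−3).
Substitute q = 19: MRS = 18/(r − 3). Setting this equal to 18/17 gives r − 3 = 18/(18/17) = 17, so r = 20.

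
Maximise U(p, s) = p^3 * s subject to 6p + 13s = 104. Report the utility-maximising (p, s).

p* = 13, s* = 2

MU_p = 3·p^2·s and MU_s = p^3.
MRS = MU_p/MU_s = (3/1)·s/p.
Tangency: set MRS = p_p/p_s = 6/13.
So (3/1)·s/p = 6/13, i.e. s = (2/13)·p.
Substitute into the budget 6·p + 13·s = 104: 8·p = 104, so p* = 13.
Then s* = (2/13)·13 = 2.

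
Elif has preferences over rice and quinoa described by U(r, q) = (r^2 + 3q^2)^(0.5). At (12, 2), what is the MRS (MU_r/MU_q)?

MRS = 2

For CES with ρ = 2, MRS = (1/3)·(q/r)^(-1).
At (12, 2): MRS = 2.
So at (12, 2) the consumer would give up 2 units of q for one more unit of r.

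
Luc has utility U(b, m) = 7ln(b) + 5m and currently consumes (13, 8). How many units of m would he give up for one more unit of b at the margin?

MU_b = 7/b, MU_m = 5.
MRS = 7/b ÷ 5.
At (13, 8): MRS = 7/65.
So at (13, 8) the consumer would give up 7/65 units of m for one more unit of b.

MRS = 7/65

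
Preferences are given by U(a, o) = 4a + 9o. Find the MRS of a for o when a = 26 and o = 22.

MRS = 4/9

MU_a = 4, MU_o = 9, so MRS = 4/9 at every bundle.
At (26, 22): MRS = 4/9.
That is, one extra unit of a is worth 4/9 units of o at the margin.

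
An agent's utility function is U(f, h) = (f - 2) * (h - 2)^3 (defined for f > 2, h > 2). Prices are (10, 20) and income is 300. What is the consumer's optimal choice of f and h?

MU_f = (h−2)^3, MU_h = 3·(f−2)·(h−2)^2.
MRS = (1/3)·(h−2)/(f−2).
Tangency: set MRS = p_f/p_h = 10/20 = 0.5.
So (1/3)·(h − 2)/(f − 2) = 0.5, i.e. (h − 2) = 1.5·(f − 2).
Rewrite the budget in excess-of-subsistence terms: 10·(f − 2) + 20·(h − 2) = 300 − 10·2 − 20·2 = 240.
Substituting, 40·(f − 2) = 240, so f − 2 = 6 and f* = 8.
Then h − 2 = 1.5·6 = 9, so h* = 11.

f* = 8, h* = 11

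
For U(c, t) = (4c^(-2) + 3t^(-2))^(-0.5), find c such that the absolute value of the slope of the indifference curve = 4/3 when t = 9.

For CES with ρ = -2, MRS = (4/3)·(t/c)^3.
Setting (4/3)·(9/c)^3 = 4/3 gives (9/c)^3 = 1, so 9/c = 1 and c = 9.

c = 9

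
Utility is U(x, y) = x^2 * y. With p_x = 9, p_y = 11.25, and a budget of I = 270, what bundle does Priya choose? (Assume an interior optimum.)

x* = 20, y* = 8

MU_x = 2·x·y and MU_y = x^2.
MRS = MU_x/MU_y = (2/1)·y/x.
Tangency: set MRS = p_x/p_y = 9/11.25 = 0.8.
So (2/1)·y/x = 0.8, i.e. y = 0.4·x.
Substitute into the budget 9·x + 11.25·y = 270: 13.5·x = 270, so x* = 20.
Then y* = 0.4·20 = 8.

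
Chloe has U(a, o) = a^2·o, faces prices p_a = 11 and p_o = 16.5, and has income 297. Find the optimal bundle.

MU_a = 2·a·o and MU_o = a^2.
MRS = MU_a/MU_o = (2/1)·o/a.
Tangency: set MRS = p_a/p_o = 11/16.5 = 2/3.
So (2/1)·o/a = 2/3, i.e. o = (1/3)·a.
Substitute into the budget 11·a + 16.5·o = 297: 16.5·a = 297, so a* = 18.
Then o* = (1/3)·18 = 6.

a* = 18, o* = 6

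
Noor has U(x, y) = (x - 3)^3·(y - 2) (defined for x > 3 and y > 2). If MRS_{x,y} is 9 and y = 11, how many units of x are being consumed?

MU_x = 3·(x−3)^2·(y−2), MU_y = (x−3)^3.
MRS = (3/1)·(y−2)/(x−3).
Substitute y = 11: MRS = 27/(x − 3). Setting this equal to 9 gives x − 3 = 27/9 = 3, so x = 6.

x = 6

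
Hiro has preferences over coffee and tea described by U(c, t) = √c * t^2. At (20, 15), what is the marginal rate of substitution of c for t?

MU_c = 0.5·c^(-0.5)·t^2 and MU_t = 2·√c·t.
MRS = MU_c/MU_t = (0.25)·t/c.
At (20, 15): MRS = 3/16.
So at (20, 15) the consumer would give up 3/16 units of t for one more unit of c.

MRS = 3/16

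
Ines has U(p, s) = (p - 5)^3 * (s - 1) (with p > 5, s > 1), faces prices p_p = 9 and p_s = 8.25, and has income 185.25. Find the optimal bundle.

MU_p = 3·(p−5)^2·(s−1), MU_s = (p−5)^3.
MRS = (3/1)·(s−1)/(p−5).
Tangency: set MRS = p_p/p_s = 9/8.25 = 12/11.
So (3/1)·(s − 1)/(p − 5) = 12/11, i.e. (s − 1) = (4/11)·(p − 5).
Rewrite the budget in excess-of-subsistence terms: 9·(p − 5) + 8.25·(s − 1) = 185.25 − 9·5 − 8.25·1 = 132.
Substituting, 12·(p − 5) = 132, so p − 5 = 11 and p* = 16.
Then s − 1 = (4/11)·11 = 4, so s* = 5.

p* = 16, s* = 5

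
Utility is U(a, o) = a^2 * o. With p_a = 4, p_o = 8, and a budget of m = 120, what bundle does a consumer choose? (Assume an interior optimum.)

MU_a = 2·a·o and MU_o = a^2.
MRS = MU_a/MU_o = (2/1)·o/a.
Tangency: set MRS = p_a/p_o = 4/8 = 0.5.
So (2/1)·o/a = 0.5, i.e. o = 0.25·a.
Substitute into the budget 4·a + 8·o = 120: 6·a = 120, so a* = 20.
Then o* = 0.25·20 = 5.

a* = 20, o* = 5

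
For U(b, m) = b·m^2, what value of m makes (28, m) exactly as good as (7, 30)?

U(7, 30) = 6300.
Set U(28, m) = 6300 and solve.
With b = 28: m^2 = 6300/28 = 225; taking the square root, m = 15.
Check: U(28, 15) = 6300.

m = 15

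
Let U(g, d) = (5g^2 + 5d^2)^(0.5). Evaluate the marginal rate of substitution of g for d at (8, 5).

MRS = 1.6

For CES with ρ = 2, MRS = (d/g)^(-1).
At (8, 5): MRS = 1.6.
So at (8, 5) the consumer would give up 1.6 units of d for one more unit of g.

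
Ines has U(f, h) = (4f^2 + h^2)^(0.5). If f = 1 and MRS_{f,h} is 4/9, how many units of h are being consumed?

h = 9

For CES with ρ = 2, MRS = (4/1)·(h/f)^(-1).
Setting (4/1)·(h/1)^(-1) = 4/9 gives (h/1)^(-1) = 1/9, so h/1 = 9 and h = 9.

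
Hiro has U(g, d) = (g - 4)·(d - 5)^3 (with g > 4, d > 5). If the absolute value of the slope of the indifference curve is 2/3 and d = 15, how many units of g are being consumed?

MU_g = (d−5)^3, MU_d = 3·(g−4)·(d−5)^2.
MRS = (1/3)·(d−5)/(g−4).
Substitute d = 15: MRS = (10/3)/(g − 4). Setting this equal to 2/3 gives g − 4 = (10/3)/(2/3) = 5, so g = 9.

g = 9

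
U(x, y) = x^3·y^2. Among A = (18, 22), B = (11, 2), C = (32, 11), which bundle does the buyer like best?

Bundle C

Evaluate utility at each bundle:
U(A) = 2822688.
U(B) = 5324.
U(C) = 3964928.
Highest utility is C, so C ≻ A ≻ B.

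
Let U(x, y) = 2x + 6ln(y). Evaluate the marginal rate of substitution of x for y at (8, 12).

MRS = 4

MU_x = 2, MU_y = 6/y.
MRS = 2 ÷ (6/y).
At (8, 12): MRS = 4.
That is, one extra unit of x is worth 4 units of y at the margin.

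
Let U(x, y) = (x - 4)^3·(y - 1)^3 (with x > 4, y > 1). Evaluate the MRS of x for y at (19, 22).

MRS = 1.4

MU_x = 3·(x−4)^2·(y−1)^3, MU_y = 3·(x−4)^3·(y−1)^2.
MRS = (y−1)/(x−4).
At (19, 22): MRS = 1.4.
The indifference curve has slope −1.4 at this bundle.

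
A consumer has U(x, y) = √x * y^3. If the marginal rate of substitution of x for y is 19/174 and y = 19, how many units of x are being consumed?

MU_x = 0.5·x^(-0.5)·y^3 and MU_y = 3·√x·y^2.
MRS = MU_x/MU_y = (1/6)·y/x.
Substitute y = 19: MRS = (19/6)/x. Setting (19/6)/x = 19/174 gives x = (19/6)/(19/174) = 29.

x = 29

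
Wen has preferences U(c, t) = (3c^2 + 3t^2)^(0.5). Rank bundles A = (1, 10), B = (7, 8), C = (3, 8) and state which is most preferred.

Evaluate utility at each bundle:
U(A) = 17.407.
U(B) = 18.412.
U(C) = 14.799.
Highest utility is B, so B ≻ A ≻ C.

Bundle B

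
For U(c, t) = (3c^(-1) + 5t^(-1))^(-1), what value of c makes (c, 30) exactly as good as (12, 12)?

U depends on (c, t) only through S = 3c^(-1) + 5t^(-1), so equal utility means equal S. At (12, 12): S = 2/3.
With t = 30: 5·30^(-1) = 1/6, so 3c^(-1) = 2/3 − 1/6 = 0.5, i.e. c^(-1) = 1/6.
Hence c = 1/(1/6) = 6.
Check: U(6, 30) = 1.5.

c = 6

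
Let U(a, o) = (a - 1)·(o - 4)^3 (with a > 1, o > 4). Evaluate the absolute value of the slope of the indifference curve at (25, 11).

MU_a = (o−4)^3, MU_o = 3·(a−1)·(o−4)^2.
MRS = (1/3)·(o−4)/(a−1).
At (25, 11): MRS = 7/72.
So at (25, 11) the consumer would give up 7/72 units of o for one more unit of a.

MRS = 7/72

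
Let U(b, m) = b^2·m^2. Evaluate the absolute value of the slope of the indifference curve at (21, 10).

MU_b = 2·b·m^2 and MU_m = 2·b^2·m.
MRS = MU_b/MU_m = m/b.
At (21, 10): MRS = 10/21.
The indifference curve has slope −10/21 at this bundle.

MRS = 10/21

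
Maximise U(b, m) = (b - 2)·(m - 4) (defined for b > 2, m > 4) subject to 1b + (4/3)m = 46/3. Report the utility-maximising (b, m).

b* = 6, m* = 7

MU_b = (m−4), MU_m = (b−2).
MRS = (m−4)/(b−2).
Tangency: set MRS = p_b/p_m = 1/(4/3) = 0.75.
So (m − 4)/(b − 2) = 0.75, i.e. (m − 4) = 0.75·(b − 2).
Rewrite the budget in excess-of-subsistence terms: 1·(b − 2) + (4/3)·(m − 4) = 46/3 − 1·2 − (4/3)·4 = 8.
Substituting, 2·(b − 2) = 8, so b − 2 = 4 and b* = 6.
Then m − 4 = 0.75·4 = 3, so m* = 7.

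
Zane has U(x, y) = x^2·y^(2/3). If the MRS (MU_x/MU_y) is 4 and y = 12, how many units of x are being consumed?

x = 9

MU_x = 2·x·y^(2/3) and MU_y = 2/3·x^2·y^(-1/3).
MRS = MU_x/MU_y = (3)·y/x.
Substitute y = 12: MRS = 36/x. Setting 36/x = 4 gives x = 36/4 = 9.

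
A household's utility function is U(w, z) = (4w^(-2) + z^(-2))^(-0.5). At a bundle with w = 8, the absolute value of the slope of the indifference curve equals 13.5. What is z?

For CES with ρ = -2, MRS = (4/1)·(z/w)^3.
Setting (4/1)·(z/8)^3 = 13.5 gives (z/8)^3 = 3.375, so z/8 = 1.5 and z = 12.

z = 12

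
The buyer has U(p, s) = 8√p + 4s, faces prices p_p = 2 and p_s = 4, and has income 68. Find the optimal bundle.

MU_p = 8/(2√p), MU_s = 4.
MRS = 8/(2√p) ÷ 4.
Tangency: set MRS = p_p/p_s = 2/4 = 0.5.
MRS depends only on p: 1/√p = 0.5 ⇒ √p = 1/0.5 = 2 ⇒ p* = 4.
From the budget, 4·s = 68 − 2·4 = 60, so s* = 15.

p* = 4, s* = 15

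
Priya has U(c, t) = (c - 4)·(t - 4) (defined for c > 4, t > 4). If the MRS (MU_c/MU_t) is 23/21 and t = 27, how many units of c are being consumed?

MU_c = (t−4), MU_t = (c−4).
MRS = (t−4)/(c−4).
Substitute t = 27: MRS = 23/(c − 4). Setting this equal to 23/21 gives c − 4 = 23/(23/21) = 21, so c = 25.

c = 25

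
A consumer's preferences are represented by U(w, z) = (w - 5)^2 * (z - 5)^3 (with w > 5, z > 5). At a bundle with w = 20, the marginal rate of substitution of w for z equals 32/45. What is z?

z = 21

MU_w = 2·(w−5)·(z−5)^3, MU_z = 3·(w−5)^2·(z−5)^2.
MRS = (2/3)·(z−5)/(w−5).
Substitute w = 20: MRS = (z − 5)/22.5. Setting this equal to 32/45 gives z − 5 = (32/45)·22.5 = 16, so z = 21.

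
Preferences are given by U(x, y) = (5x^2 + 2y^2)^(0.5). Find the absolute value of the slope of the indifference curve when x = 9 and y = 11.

MRS = 45/22

For CES with ρ = 2, MRS = (5/2)·(y/x)^(-1).
At (9, 11): MRS = 45/22.
The indifference curve has slope −45/22 at this bundle.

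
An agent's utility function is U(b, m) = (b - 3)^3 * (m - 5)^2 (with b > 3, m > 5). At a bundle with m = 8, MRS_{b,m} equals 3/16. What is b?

MU_b = 3·(b−3)^2·(m−5)^2, MU_m = 2·(b−3)^3·(m−5).
MRS = (3/2)·(m−5)/(b−3).
Substitute m = 8: MRS = 4.5/(b − 3). Setting this equal to 3/16 gives b − 3 = 4.5/(3/16) = 24, so b = 27.

b = 27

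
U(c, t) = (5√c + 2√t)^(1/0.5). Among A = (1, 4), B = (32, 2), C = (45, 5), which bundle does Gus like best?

Bundle C

Evaluate utility at each bundle:
U(A) = 81.000.
U(B) = 968.000.
U(C) = 1445.000.
Highest utility is C, so C ≻ B ≻ A.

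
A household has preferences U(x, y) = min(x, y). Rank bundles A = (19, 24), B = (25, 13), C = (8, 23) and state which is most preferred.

Evaluate utility at each bundle:
U(A) = 19.
U(B) = 13.
U(C) = 8.
Highest utility is A, so A ≻ B ≻ C.

Bundle A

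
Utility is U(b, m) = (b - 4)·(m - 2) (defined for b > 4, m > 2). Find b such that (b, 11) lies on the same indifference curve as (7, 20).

b = 10

U(7, 20) = 54.
Set U(b, 11) = 54 and solve.
With m = 11: (11 − 2) = 9, so (b − 4) = 54/9 = 6.
So b = 4 + 6 = 10.
Check: U(10, 11) = 54.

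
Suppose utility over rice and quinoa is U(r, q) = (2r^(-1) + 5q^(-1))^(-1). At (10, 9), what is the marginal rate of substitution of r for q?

MRS = 81/250

For CES with ρ = -1, MRS = (2/5)·(q/r)^2.
At (10, 9): MRS = 81/250.
So at (10, 9) the consumer would give up 81/250 units of q for one more unit of r.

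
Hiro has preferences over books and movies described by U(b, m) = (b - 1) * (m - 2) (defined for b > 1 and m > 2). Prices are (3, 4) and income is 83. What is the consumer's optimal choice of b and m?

MU_b = (m−2), MU_m = (b−1).
MRS = (m−2)/(b−1).
Tangency: set MRS = p_b/p_m = 3/4 = 0.75.
So (m − 2)/(b − 1) = 0.75, i.e. (m − 2) = 0.75·(b − 1).
Rewrite the budget in excess-of-subsistence terms: 3·(b − 1) + 4·(m − 2) = 83 − 3·1 − 4·2 = 72.
Substituting, 6·(b − 1) = 72, so b − 1 = 12 and b* = 13.
Then m − 2 = 0.75·12 = 9, so m* = 11.

b* = 13, m* = 11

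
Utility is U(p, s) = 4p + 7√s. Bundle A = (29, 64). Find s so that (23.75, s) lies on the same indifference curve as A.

U(29, 64) = 172.
Set U(23.75, s) = 172 and solve.
With p = 23.75: 7√s = 172 − 4·23.75 = 77, so √s = 11 and s = 121.
Check: U(23.75, 121) = 172.

s = 121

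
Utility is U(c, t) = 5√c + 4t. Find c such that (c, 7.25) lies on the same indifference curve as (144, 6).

U(144, 6) = 84.
Set U(c, 7.25) = 84 and solve.
With t = 7.25: 5√c = 84 − 4·7.25 = 55, so √c = 11 and c = 121.
Check: U(121, 7.25) = 84.

c = 121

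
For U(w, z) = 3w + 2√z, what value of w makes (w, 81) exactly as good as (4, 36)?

w = 2

U(4, 36) = 24.
Set U(w, 81) = 24 and solve.
With z = 81: √81 = 9, so 3w = 24 − 2·9 = 6 and w = 2.
Check: U(2, 81) = 24.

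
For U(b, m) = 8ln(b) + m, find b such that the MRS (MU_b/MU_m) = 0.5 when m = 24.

b = 16

MU_b = 8/b, MU_m = 1.
MRS = 8/b ÷ 1.
MRS depends only on b: 8/b = 0.5 ⇒ b = 8/0.5 = 16.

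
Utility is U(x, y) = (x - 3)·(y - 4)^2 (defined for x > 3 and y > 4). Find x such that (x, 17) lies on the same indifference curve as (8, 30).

U(8, 30) = 3380.
Set U(x, 17) = 3380 and solve.
With y = 17: (17 − 4)^2 = 169, so (x − 3) = 3380/169 = 20.
So x = 3 + 20 = 23.
Check: U(23, 17) = 3380.

x = 23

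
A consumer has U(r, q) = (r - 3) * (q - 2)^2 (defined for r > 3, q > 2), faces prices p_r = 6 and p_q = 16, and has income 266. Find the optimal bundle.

r* = 15, q* = 11

MU_r = (q−2)^2, MU_q = 2·(r−3)·(q−2).
MRS = (1/2)·(q−2)/(r−3).
Tangency: set MRS = p_r/p_q = 6/16 = 0.375.
So (1/2)·(q − 2)/(r − 3) = 0.375, i.e. (q − 2) = 0.75·(r − 3).
Rewrite the budget in excess-of-subsistence terms: 6·(r − 3) + 16·(q − 2) = 266 − 6·3 − 16·2 = 216.
Substituting, 18·(r − 3) = 216, so r − 3 = 12 and r* = 15.
Then q − 2 = 0.75·12 = 9, so q* = 11.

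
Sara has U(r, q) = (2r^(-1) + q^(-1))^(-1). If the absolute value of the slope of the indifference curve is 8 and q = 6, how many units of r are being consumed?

For CES with ρ = -1, MRS = (2/1)·(q/r)^2.
Setting (2/1)·(6/r)^2 = 8 gives (6/r)^2 = 4, so 6/r = 2 and r = 3.

r = 3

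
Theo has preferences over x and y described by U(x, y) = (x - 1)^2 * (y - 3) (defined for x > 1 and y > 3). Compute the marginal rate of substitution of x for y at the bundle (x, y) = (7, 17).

MRS = 14/3

MU_x = 2·(x−1)·(y−3), MU_y = (x−1)^2.
MRS = (2/1)·(y−3)/(x−1).
At (7, 17): MRS = 14/3.
That is, one extra unit of x is worth 14/3 units of y at the margin.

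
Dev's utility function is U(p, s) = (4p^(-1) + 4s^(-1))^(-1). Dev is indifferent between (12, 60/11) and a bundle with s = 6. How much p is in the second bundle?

U depends on (p, s) only through S = 4p^(-1) + 4s^(-1), so equal utility means equal S. At (12, 60/11): S = 16/15.
With s = 6: 4·6^(-1) = 2/3, so 4p^(-1) = 16/15 − 2/3 = 0.4, i.e. p^(-1) = 0.1.
Hence p = 1/0.1 = 10.
Check: U(10, 6) = 0.9375.

p = 10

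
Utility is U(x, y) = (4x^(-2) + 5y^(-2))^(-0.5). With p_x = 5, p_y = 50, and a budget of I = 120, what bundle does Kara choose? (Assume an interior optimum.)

x* = 4, y* = 2

For CES with ρ = -2, MRS = (4/5)·(y/x)^3.
Tangency: set MRS = p_x/p_y = 5/50 = 0.1.
So (y/x)^3 = 0.125; taking the cube root, y/x = 0.5, i.e. y = 0.5·x.
Substitute into the budget 5·x + 50·y = 120: 30·x = 120, so x* = 4 and y* = 0.5·4 = 2.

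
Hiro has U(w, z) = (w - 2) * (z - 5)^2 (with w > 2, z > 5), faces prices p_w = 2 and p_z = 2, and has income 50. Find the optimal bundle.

w* = 8, z* = 17

MU_w = (z−5)^2, MU_z = 2·(w−2)·(z−5).
MRS = (1/2)·(z−5)/(w−2).
Tangency: set MRS = p_w/p_z = 2/2 = 1.
So (1/2)·(z − 5)/(w − 2) = 1, i.e. (z − 5) = 2·(w − 2).
Rewrite the budget in excess-of-subsistence terms: 2·(w − 2) + 2·(z − 5) = 50 − 2·2 − 2·5 = 36.
Substituting, 6·(w − 2) = 36, so w − 2 = 6 and w* = 8.
Then z − 5 = 2·6 = 12, so z* = 17.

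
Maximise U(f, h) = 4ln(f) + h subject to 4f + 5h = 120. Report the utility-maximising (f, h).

f* = 5, h* = 20

MU_f = 4/f, MU_h = 1.
MRS = 4/f ÷ 1.
Tangency: set MRS = p_f/p_h = 4/5 = 0.8.
MRS depends only on f: 4/f = 0.8 ⇒ f* = 4/0.8 = 5.
From the budget, 5·h = 120 − 4·5 = 100, so h* = 20.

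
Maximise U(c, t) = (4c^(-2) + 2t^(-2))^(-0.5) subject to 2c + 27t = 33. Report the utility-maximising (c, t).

c* = 3, t* = 1

For CES with ρ = -2, MRS = (4/2)·(t/c)^3.
Tangency: set MRS = p_c/p_t = 2/27.
So (t/c)^3 = 1/27; taking the cube root, t/c = 1/3, i.e. t = (1/3)·c.
Substitute into the budget 2·c + 27·t = 33: 11·c = 33, so c* = 3 and t* = (1/3)·3 = 1.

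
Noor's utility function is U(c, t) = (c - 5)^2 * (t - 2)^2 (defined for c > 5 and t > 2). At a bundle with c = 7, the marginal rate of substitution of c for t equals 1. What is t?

t = 4

MU_c = 2·(c−5)·(t−2)^2, MU_t = 2·(c−5)^2·(t−2).
MRS = (t−2)/(c−5).
Substitute c = 7: MRS = (t − 2)/2. Setting this equal to 1 gives t − 2 = 1·2 = 2, so t = 4.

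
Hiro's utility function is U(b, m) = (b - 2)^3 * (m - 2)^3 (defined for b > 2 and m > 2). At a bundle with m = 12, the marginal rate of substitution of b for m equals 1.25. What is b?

b = 10

MU_b = 3·(b−2)^2·(m−2)^3, MU_m = 3·(b−2)^3·(m−2)^2.
MRS = (m−2)/(b−2).
Substitute m = 12: MRS = 10/(b − 2). Setting this equal to 1.25 gives b − 2 = 10/1.25 = 8, so b = 10.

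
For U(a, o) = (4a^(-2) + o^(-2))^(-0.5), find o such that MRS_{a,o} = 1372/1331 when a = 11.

o = 7

For CES with ρ = -2, MRS = (4/1)·(o/a)^3.
Setting (4/1)·(o/11)^3 = 1372/1331 gives (o/11)^3 = 343/1331, so o/11 = 7/11 and o = 7.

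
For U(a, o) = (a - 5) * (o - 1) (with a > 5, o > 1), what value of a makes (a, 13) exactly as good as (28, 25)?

a = 51

U(28, 25) = 552.
Set U(a, 13) = 552 and solve.
With o = 13: (13 − 1) = 12, so (a − 5) = 552/12 = 46.
So a = 5 + 46 = 51.
Check: U(51, 13) = 552.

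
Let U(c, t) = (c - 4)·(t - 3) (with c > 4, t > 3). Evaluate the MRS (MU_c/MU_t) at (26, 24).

MRS = 21/22

MU_c = (t−3), MU_t = (c−4).
MRS = (t−3)/(c−4).
At (26, 24): MRS = 21/22.
The indifference curve has slope −21/22 at this bundle.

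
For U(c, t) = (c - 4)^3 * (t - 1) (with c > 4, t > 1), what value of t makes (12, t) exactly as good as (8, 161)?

U(8, 161) = 10240.
Set U(12, t) = 10240 and solve.
With c = 12: (12 − 4)^3 = 512, so (t − 1) = 10240/512 = 20.
So t = 1 + 20 = 21.
Check: U(12, 21) = 10240.

t = 21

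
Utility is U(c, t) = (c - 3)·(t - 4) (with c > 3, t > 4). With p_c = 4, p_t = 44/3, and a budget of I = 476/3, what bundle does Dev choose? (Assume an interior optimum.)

MU_c = (t−4), MU_t = (c−3).
MRS = (t−4)/(c−3).
Tangency: set MRS = p_c/p_t = 4/(44/3) = 3/11.
So (t − 4)/(c − 3) = 3/11, i.e. (t − 4) = (3/11)·(c − 3).
Rewrite the budget in excess-of-subsistence terms: 4·(c − 3) + (44/3)·(t − 4) = 476/3 − 4·3 − (44/3)·4 = 88.
Substituting, 8·(c − 3) = 88, so c − 3 = 11 and c* = 14.
Then t − 4 = (3/11)·11 = 3, so t* = 7.

c* = 14, t* = 7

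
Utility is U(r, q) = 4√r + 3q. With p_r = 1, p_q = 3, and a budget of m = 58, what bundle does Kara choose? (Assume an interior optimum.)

MU_r = 4/(2√r), MU_q = 3.
MRS = 4/(2√r) ÷ 3.
Tangency: set MRS = p_r/p_q = 1/3.
MRS depends only on r: (2/3)/√r = 1/3 ⇒ √r = (2/3)/(1/3) = 2 ⇒ r* = 4.
From the budget, 3·q = 58 − 1·4 = 54, so q* = 18.

r* = 4, q* = 18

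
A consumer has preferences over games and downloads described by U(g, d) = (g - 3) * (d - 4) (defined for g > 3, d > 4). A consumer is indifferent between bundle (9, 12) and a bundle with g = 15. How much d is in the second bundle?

d = 8

U(9, 12) = 48.
Set U(15, d) = 48 and solve.
With g = 15: (15 − 3) = 12, so (d − 4) = 48/12 = 4.
So d = 4 + 4 = 8.
Check: U(15, 8) = 48.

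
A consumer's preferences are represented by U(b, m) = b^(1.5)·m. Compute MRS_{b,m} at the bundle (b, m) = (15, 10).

MU_b = 1.5·√b·m and MU_m = b^(1.5).
MRS = MU_b/MU_m = (1.5)·m/b.
At (15, 10): MRS = 1.
So at (15, 10) the consumer would give up 1 units of m for one more unit of b.

MRS = 1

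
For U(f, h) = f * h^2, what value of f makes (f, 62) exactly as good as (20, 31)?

f = 5

U(20, 31) = 19220.
Set U(f, 62) = 19220 and solve.
With h = 62: 62^2 = 3844, so f = 19220/3844 = 5.
Check: U(5, 62) = 19220.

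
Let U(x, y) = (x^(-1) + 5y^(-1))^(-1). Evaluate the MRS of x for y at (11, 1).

MRS = 1/605

For CES with ρ = -1, MRS = (1/5)·(y/x)^2.
At (11, 1): MRS = 1/605.
That is, one extra unit of x is worth 1/605 units of y at the margin.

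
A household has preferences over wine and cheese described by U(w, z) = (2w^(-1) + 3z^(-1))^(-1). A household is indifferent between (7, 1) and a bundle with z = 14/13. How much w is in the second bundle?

U depends on (w, z) only through S = 2w^(-1) + 3z^(-1), so equal utility means equal S. At (7, 1): S = 23/7.
With z = 14/13: 3·(14/13)^(-1) = 39/14, so 2w^(-1) = 23/7 − 39/14 = 0.5, i.e. w^(-1) = 0.25.
Hence w = 1/0.25 = 4.
Check: U(4, 14/13) = 0.3043.

w = 4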